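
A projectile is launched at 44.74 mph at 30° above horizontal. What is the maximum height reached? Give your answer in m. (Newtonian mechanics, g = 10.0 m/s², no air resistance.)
H = v₀²sin²(θ)/(2g) (with unit conversion) = 5.0 m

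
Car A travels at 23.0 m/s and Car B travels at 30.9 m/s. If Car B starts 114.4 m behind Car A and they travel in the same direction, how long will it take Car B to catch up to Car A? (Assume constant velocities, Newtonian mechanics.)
Relative speed: v_rel = 30.9 - 23.0 = 7.9 m/s
Time to catch: t = d₀/v_rel = 114.4/7.9 = 14.48 s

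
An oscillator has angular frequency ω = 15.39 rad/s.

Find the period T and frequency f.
T = 2π/ω = 2π/15.39 = 0.4083 s; f = ω/2π = 2.449 Hz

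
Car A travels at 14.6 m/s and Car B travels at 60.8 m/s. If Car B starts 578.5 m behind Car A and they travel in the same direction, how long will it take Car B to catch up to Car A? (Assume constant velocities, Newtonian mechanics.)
Relative speed: v_rel = 60.8 - 14.6 = 46.2 m/s
Time to catch: t = d₀/v_rel = 578.5/46.2 = 12.52 s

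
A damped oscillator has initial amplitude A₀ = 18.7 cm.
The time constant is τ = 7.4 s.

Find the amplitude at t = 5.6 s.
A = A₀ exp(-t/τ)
A = A₀ exp(−t/τ) = 18.7×exp(−5.6/7.4) = 8.774 cm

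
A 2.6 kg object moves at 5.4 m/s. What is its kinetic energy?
KE = ½mv² = ½×2.6×5.4² = 37.908 J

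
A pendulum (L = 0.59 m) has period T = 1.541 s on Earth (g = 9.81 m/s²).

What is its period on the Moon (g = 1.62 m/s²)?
T = 2π√(L/g), so T_moon/T_earth = √(g_earth/g_moon)
T_moon = 2π√(0.59/1.62) = 3.792 s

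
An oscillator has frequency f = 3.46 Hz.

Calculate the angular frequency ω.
ω = 2πf = 2π×3.46 = 21.74 rad/s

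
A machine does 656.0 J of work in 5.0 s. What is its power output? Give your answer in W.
P = W/t = 656 J / 5 s = 131.2 W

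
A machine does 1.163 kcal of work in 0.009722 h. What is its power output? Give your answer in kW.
P = W/t = 4866 J / 35 s = 139 W = 0.139 kW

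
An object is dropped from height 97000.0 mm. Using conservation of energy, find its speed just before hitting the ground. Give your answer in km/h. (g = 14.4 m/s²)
mgh = ½mv² → v = √(2gh) = √(2×14.4×97) = 52.85 m/s = 190.3 km/h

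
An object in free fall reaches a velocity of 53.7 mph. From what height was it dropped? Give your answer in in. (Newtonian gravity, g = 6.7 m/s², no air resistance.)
h = v²/(2g) (with unit conversion) = 1693.0 in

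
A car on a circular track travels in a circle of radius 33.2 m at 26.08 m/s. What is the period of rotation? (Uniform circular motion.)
T = 2πr/v = 2π×33.2/26.08 = 8.0 s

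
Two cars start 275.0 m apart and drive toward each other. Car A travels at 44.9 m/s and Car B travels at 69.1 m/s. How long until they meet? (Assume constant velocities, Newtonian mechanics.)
Combined speed: v_combined = 44.9 + 69.1 = 114 m/s
Time to meet: t = d/114 = 275.0/114 = 2.41 s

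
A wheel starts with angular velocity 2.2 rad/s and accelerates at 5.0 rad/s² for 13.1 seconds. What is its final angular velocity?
ω = ω₀ + αt = 2.2 + 5.0 × 13.1 = 67.7 rad/s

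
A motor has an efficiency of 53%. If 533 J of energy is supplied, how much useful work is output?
W_out = η × W_in = 0.53 × 533 = 282.49 J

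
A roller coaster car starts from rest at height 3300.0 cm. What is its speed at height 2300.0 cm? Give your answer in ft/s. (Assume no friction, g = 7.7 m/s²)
mgh₁ = ½mv₂² + mgh₂ → v₂ = √(2g(h₁−h₂)) = √(2×7.7×(33−23)) = 12.41 m/s = 40.71 ft/s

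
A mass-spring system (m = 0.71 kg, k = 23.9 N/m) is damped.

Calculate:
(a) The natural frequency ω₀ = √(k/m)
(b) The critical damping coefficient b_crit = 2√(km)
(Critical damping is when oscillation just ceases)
ω₀ = √(k/m) = √(23.9/0.71) = 5.802 rad/s
b_crit = 2√(km) = 2√(23.9×0.71) = 8.239 kg/s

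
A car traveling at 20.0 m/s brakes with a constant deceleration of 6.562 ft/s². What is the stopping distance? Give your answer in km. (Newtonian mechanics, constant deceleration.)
d = v₀² / (2a) (with unit conversion) = 0.1 km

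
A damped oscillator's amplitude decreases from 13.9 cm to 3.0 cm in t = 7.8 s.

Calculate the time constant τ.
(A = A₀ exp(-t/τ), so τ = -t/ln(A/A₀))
A/A₀ = 3.0/13.9 = 0.2158; ln(A/A₀) = -1.533
τ = −t/ln(A/A₀) = −7.8/-1.533 = 5.087 s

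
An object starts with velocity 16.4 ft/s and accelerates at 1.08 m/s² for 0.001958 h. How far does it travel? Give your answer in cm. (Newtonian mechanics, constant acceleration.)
d = v₀t + ½at² (with unit conversion) = 6207.0 cm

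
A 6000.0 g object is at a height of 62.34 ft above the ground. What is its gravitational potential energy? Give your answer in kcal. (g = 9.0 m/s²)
PE = mgh = 6 kg × 9.0 m/s² × 19 m = 1026 J = 0.2452 kcal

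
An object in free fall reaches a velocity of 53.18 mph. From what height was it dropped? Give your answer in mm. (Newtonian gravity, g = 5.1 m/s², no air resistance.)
h = v²/(2g) (with unit conversion) = 55410.0 mm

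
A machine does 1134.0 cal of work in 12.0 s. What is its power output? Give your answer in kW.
P = W/t = 4745 J / 12 s = 395.4 W = 0.3954 kW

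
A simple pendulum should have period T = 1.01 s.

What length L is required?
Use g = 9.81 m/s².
T = 2π√(L/g) → L = g(T/2π)² = 9.81×(1.01/2π)² = 0.2535 m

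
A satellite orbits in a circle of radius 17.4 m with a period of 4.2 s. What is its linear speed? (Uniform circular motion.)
v = 2πr/T = 2π×17.4/4.2 = 26.03 m/s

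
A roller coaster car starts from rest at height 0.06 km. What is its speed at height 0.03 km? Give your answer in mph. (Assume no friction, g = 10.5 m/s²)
mgh₁ = ½mv₂² + mgh₂ → v₂ = √(2g(h₁−h₂)) = √(2×10.5×(60−30)) = 25.1 m/s = 56.15 mph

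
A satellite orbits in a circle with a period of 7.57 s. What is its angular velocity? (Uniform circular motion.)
ω = 2π/T = 2π/7.57 = 0.83 rad/s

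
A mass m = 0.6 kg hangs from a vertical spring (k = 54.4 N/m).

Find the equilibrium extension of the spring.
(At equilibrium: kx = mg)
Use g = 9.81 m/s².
x_eq = mg/k = 0.6×9.81/54.4 = 0.1082 m = 10.82 cm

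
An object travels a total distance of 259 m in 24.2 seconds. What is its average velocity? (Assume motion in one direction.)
v_avg = Δd / Δt = 259 / 24.2 = 10.7 m/s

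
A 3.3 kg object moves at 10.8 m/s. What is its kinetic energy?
KE = ½mv² = ½×3.3×10.8² = 192.456 J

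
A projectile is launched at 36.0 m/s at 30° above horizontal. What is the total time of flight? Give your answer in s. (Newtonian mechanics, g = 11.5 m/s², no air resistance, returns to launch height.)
T = 2v₀sin(θ)/g = 3.13 s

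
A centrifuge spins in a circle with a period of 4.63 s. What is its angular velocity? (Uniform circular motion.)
ω = 2π/T = 2π/4.63 = 1.3571 rad/s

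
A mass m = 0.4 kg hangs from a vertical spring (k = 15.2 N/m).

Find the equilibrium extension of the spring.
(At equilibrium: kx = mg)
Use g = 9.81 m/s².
x_eq = mg/k = 0.4×9.81/15.2 = 0.2582 m = 25.82 cm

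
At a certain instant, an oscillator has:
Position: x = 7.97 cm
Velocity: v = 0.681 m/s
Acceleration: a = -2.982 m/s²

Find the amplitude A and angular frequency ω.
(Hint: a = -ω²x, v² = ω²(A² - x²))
a = −ω²x → ω = √(|a|/x) = √(2.982/0.0797) = 6.117 rad/s
v² = ω²(A² − x²) → A = √(x² + v²/ω²) = √(0.0797² + 0.681²/6.117²) = 0.1369 m = 13.69 cm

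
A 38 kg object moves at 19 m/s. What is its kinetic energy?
KE = ½mv² = ½×38×19² = 6859.0 J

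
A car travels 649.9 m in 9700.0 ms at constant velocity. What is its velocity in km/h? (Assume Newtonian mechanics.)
v = d/t (with unit conversion) = 241.2 km/h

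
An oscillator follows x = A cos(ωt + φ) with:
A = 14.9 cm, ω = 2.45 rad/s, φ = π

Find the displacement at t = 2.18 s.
x = A cos(ωt + φ) = 14.9×cos(2.45×2.18 + π) = -8.762 cm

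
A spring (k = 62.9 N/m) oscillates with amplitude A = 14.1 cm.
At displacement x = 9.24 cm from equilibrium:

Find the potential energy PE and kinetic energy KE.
E_total = ½kA² = ½×62.9×(0.141)² = 0.6253 J
PE = ½kx² = ½×62.9×(0.0924)² = 0.2685 J
KE = E_total − PE = 0.3567 J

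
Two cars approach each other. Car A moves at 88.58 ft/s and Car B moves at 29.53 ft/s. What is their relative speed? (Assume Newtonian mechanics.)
v_rel = v_A + v_B = 88.58 + 29.53 = 118.1 ft/s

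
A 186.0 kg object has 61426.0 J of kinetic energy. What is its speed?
KE = ½mv² → v = √(2KE/m) = √(2×61426.0/186.0) = 25.7 m/s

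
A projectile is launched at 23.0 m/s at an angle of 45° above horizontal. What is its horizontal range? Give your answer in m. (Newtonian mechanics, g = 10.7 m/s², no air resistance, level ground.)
R = v₀² sin(2θ) / g = 49.44 m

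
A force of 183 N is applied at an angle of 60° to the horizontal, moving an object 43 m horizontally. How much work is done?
W = Fd cosθ = 183×43×cos(60°) = 3934.5 J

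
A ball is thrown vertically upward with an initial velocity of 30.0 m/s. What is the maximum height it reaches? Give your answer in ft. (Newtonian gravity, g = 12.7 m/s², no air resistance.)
h_max = v₀²/(2g) (with unit conversion) = 116.3 ft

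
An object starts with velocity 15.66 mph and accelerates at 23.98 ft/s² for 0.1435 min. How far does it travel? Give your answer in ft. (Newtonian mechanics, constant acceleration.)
d = v₀t + ½at² (with unit conversion) = 1087.0 ft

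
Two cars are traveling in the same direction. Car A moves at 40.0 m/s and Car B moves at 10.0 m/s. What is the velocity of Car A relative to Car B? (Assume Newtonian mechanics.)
v_rel = v_A - v_B = 40.0 - 10.0 = 30.0 m/s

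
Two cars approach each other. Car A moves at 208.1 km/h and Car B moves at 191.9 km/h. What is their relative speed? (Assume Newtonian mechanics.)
v_rel = v_A + v_B = 208.1 + 191.9 = 400.0 km/h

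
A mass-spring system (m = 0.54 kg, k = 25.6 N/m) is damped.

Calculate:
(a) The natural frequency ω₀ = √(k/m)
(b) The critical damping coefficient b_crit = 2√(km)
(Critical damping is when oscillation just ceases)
ω₀ = √(k/m) = √(25.6/0.54) = 6.885 rad/s
b_crit = 2√(km) = 2√(25.6×0.54) = 7.436 kg/s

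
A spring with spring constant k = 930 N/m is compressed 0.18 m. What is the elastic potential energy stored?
PE = ½kx² = ½×930×0.18² = 15.07 J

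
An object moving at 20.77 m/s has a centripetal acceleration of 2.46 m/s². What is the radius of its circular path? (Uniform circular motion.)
r = v²/a_c = 20.77²/2.46 = 175.36 m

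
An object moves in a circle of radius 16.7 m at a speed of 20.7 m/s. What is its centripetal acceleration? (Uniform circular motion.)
a_c = v²/r = 20.7²/16.7 = 428.49/16.7 = 25.66 m/s²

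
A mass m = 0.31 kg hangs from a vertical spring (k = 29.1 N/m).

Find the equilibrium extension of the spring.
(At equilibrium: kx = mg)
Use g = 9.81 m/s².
x_eq = mg/k = 0.31×9.81/29.1 = 0.1045 m = 10.45 cm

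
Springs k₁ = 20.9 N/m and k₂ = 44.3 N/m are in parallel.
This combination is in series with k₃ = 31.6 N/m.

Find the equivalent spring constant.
k₁₂ = k₁ + k₂ = 65.2 N/m (parallel)
1/k_eq = 1/k₁₂ + 1/k₃ → k_eq = 21.28 N/m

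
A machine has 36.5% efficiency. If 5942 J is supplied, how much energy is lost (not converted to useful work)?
W_out = η × W_in = 0.365×5942 = 2168.8 J
W_lost = W_in − W_out = 5942 − 2168.8 = 3773.2 J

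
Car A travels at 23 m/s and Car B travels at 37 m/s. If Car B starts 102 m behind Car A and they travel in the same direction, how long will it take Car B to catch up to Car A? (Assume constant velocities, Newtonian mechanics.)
Relative speed: v_rel = 37 - 23 = 14 m/s
Time to catch: t = d₀/v_rel = 102/14 = 7.29 s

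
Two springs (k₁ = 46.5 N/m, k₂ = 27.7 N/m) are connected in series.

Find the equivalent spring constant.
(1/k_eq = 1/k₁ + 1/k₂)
1/k_eq = 1/46.5 + 1/27.7 = 0.057606; k_eq = 17.36 N/m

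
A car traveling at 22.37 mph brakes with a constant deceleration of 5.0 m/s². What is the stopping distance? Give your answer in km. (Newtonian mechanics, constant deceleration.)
d = v₀² / (2a) (with unit conversion) = 0.01 km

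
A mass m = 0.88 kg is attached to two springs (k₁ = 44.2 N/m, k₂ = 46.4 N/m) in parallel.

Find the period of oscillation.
k_eq = k₁+k₂ = 90.6 N/m
T = 2π√(m/k_eq) = 2π√(0.88/90.6) = 0.6192 s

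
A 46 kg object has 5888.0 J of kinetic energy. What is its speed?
KE = ½mv² → v = √(2KE/m) = √(2×5888.0/46) = 16.0 m/s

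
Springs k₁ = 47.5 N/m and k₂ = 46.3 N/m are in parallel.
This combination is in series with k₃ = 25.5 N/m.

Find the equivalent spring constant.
k₁₂ = k₁ + k₂ = 93.8 N/m (parallel)
1/k_eq = 1/k₁₂ + 1/k₃ → k_eq = 20.05 N/m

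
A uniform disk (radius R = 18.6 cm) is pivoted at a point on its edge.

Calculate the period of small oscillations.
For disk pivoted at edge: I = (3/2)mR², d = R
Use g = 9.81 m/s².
I/m = (3/2)R² = 0.05189 m²; d = R = 0.186 m
T = 2π√((3/2)R²/(gR)) = 2π√(3R/(2g)) = 1.06 s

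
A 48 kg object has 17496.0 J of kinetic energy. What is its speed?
KE = ½mv² → v = √(2KE/m) = √(2×17496.0/48) = 27.0 m/s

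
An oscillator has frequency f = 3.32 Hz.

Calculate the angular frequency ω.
ω = 2πf = 2π×3.32 = 20.86 rad/s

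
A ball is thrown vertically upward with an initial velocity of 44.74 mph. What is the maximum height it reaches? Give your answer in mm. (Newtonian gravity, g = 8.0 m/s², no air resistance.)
h_max = v₀²/(2g) (with unit conversion) = 25000.0 mm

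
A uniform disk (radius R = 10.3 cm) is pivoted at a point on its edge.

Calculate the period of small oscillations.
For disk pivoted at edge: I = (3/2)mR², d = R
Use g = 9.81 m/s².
I/m = (3/2)R² = 0.01591 m²; d = R = 0.103 m
T = 2π√((3/2)R²/(gR)) = 2π√(3R/(2g)) = 0.7885 s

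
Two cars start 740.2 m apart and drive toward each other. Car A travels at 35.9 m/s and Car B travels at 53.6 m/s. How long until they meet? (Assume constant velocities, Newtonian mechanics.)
Combined speed: v_combined = 35.9 + 53.6 = 89.5 m/s
Time to meet: t = d/89.5 = 740.2/89.5 = 8.27 s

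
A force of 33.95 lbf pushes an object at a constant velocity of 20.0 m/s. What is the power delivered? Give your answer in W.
P = Fv = 151 N × 20 m/s = 3020 W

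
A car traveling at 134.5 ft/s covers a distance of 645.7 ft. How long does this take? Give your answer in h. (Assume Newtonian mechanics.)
t = d/v (with unit conversion) = 0.001334 h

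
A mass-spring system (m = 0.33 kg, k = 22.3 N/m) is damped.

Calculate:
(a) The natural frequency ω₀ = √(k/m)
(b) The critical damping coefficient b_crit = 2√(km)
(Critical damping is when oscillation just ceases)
ω₀ = √(k/m) = √(22.3/0.33) = 8.22 rad/s
b_crit = 2√(km) = 2√(22.3×0.33) = 5.425 kg/s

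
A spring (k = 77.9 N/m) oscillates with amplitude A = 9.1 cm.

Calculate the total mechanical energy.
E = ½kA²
E = ½kA² = ½×77.9×(0.091)² = 0.3225 J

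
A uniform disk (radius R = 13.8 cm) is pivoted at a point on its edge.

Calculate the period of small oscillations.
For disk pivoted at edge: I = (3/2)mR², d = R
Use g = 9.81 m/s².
I/m = (3/2)R² = 0.02857 m²; d = R = 0.138 m
T = 2π√((3/2)R²/(gR)) = 2π√(3R/(2g)) = 0.9127 s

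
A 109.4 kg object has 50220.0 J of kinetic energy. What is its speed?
KE = ½mv² → v = √(2KE/m) = √(2×50220.0/109.4) = 30.3 m/s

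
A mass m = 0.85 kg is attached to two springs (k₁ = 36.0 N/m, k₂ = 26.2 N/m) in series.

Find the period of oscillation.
k_eq = k₁k₂/(k₁+k₂) = 15.16 N/m
T = 2π√(m/k_eq) = 2π√(0.85/15.16) = 1.488 s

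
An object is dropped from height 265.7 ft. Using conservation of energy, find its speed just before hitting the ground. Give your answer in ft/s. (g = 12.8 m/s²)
mgh = ½mv² → v = √(2gh) = √(2×12.8×80.99) = 45.53 m/s = 149.4 ft/s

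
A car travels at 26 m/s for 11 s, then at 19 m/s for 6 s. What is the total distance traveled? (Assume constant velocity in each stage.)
d₁ = v₁t₁ = 26 × 11 = 286 m
d₂ = v₂t₂ = 19 × 6 = 114 m
d_total = 286 + 114 = 400 m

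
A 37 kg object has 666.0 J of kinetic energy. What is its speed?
KE = ½mv² → v = √(2KE/m) = √(2×666.0/37) = 6.0 m/s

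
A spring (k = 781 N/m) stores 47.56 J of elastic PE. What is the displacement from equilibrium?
PE = ½kx² → x = √(2PE/k) = √(2×47.56/781) = 0.349 m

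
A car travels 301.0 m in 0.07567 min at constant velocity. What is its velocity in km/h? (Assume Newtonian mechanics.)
v = d/t (with unit conversion) = 238.7 km/h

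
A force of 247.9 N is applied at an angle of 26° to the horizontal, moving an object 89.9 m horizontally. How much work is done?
W = Fd cosθ = 247.9×89.9×cos(26°) = 20031.0 J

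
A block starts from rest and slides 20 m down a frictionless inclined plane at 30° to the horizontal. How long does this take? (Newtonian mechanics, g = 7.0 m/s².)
a = g sin(θ) = 7.0 × sin(30°) = 3.5 m/s²
t = √(2d/a) = √(2 × 20 / 3.5) = 3.38 s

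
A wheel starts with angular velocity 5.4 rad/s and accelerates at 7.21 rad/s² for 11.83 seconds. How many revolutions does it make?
θ = ω₀t + ½αt² = 5.4×11.83 + ½×7.21×11.83² = 568.4 rad
Revolutions = θ/(2π) = 568.4/(2π) = 90.46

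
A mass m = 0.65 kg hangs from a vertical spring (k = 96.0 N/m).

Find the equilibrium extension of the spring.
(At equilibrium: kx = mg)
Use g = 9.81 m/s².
x_eq = mg/k = 0.65×9.81/96.0 = 0.06642 m = 6.642 cm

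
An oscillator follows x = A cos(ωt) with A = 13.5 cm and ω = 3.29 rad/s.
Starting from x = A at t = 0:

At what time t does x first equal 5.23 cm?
cos(ωt) = x/A = 5.23/13.5 = 0.3874
ωt = arccos(0.3874) = 1.173 rad
t = 1.173/3.29 = 0.3565 s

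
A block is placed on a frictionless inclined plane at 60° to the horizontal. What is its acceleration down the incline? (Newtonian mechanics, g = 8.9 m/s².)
a = g sin(θ) = 8.9 × sin(60°) = 8.9 × 0.866 = 7.71 m/s²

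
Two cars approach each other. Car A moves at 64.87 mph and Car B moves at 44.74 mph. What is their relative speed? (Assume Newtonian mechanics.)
v_rel = v_A + v_B = 64.87 + 44.74 = 109.6 mph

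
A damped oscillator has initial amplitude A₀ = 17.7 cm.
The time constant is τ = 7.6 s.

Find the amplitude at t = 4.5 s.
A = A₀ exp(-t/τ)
A = A₀ exp(−t/τ) = 17.7×exp(−4.5/7.6) = 9.791 cm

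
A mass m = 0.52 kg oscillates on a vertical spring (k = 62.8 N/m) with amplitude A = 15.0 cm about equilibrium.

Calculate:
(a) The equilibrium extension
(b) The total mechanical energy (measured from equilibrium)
x_eq = mg/k = 0.52×9.81/62.8 = 0.08123 m = 8.123 cm
E = ½kA² = ½×62.8×(0.15)² = 0.7065 J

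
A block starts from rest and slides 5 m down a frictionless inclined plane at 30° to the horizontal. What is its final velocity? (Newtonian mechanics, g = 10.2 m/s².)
a = g sin(θ) = 10.2 × sin(30°) = 5.1 m/s²
v = √(2ad) = √(2 × 5.1 × 5) = 7.14 m/s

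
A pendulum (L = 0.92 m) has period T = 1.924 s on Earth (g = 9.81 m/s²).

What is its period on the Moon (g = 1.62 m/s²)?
T = 2π√(L/g), so T_moon/T_earth = √(g_earth/g_moon)
T_moon = 2π√(0.92/1.62) = 4.735 s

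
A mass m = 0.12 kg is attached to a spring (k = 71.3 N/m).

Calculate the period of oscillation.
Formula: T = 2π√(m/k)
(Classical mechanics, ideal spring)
T = 2π√(m/k) = 2π√(0.12/71.3) = 0.2578 s; f = 1/T = 3.879 Hz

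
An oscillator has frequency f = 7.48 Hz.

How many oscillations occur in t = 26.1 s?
n = f×t = 7.48×26.1 = 195.2 oscillations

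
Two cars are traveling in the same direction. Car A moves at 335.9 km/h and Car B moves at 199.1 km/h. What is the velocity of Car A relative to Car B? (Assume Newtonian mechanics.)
v_rel = v_A - v_B = 335.9 - 199.1 = 136.8 km/h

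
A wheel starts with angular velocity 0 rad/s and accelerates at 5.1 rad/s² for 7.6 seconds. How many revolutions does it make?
θ = ω₀t + ½αt² = 0×7.6 + ½×5.1×7.6² = 147.29 rad
Revolutions = θ/(2π) = 147.29/(2π) = 23.44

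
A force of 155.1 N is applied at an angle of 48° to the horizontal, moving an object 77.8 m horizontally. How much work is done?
W = Fd cosθ = 155.1×77.8×cos(48°) = 8074.3 J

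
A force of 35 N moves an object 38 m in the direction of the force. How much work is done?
W = Fd = 35×38 = 1330.0 J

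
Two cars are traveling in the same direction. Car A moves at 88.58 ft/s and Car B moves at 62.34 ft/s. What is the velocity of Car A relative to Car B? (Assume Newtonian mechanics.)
v_rel = v_A - v_B = 88.58 - 62.34 = 26.24 ft/s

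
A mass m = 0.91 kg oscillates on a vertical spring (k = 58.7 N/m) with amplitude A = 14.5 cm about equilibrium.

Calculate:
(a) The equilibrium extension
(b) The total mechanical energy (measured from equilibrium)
x_eq = mg/k = 0.91×9.81/58.7 = 0.1521 m = 15.21 cm
E = ½kA² = ½×58.7×(0.145)² = 0.6171 J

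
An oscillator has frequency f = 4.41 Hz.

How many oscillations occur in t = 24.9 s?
n = f×t = 4.41×24.9 = 109.8 oscillations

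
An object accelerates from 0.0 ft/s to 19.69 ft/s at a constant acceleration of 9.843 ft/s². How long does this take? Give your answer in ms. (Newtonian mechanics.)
t = (v - v₀)/a (with unit conversion) = 2000.0 ms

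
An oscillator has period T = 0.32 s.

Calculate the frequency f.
f = 1/T = 1/0.32 = 3.125 Hz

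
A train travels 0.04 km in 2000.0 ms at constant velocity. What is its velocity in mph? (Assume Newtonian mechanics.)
v = d/t (with unit conversion) = 44.74 mph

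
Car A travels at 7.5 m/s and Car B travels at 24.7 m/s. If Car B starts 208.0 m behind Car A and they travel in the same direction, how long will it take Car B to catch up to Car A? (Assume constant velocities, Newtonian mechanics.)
Relative speed: v_rel = 24.7 - 7.5 = 17.2 m/s
Time to catch: t = d₀/v_rel = 208.0/17.2 = 12.09 s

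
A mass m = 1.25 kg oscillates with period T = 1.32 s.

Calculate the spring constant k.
T = 2π√(m/k) → k = m(2π/T)² = 1.25×(2π/1.32)² = 28.32 N/m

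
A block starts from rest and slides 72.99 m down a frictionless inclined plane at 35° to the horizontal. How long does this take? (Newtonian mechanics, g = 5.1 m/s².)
a = g sin(θ) = 5.1 × sin(35°) = 2.93 m/s²
t = √(2d/a) = √(2 × 72.99 / 2.93) = 7.06 s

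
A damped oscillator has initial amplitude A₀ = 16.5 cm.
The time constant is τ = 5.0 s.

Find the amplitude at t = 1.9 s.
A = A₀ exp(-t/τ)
A = A₀ exp(−t/τ) = 16.5×exp(−1.9/5.0) = 11.28 cm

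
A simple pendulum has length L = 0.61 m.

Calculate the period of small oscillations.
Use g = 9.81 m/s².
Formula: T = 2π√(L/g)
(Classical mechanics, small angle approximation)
T = 2π√(L/g) = 2π√(0.61/9.81) = 1.567 s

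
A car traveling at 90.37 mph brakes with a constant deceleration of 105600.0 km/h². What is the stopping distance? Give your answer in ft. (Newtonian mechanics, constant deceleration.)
d = v₀² / (2a) (with unit conversion) = 328.6 ft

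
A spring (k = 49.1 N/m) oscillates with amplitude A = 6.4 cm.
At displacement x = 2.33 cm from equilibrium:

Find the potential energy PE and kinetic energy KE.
E_total = ½kA² = ½×49.1×(0.064)² = 0.1006 J
PE = ½kx² = ½×49.1×(0.0233)² = 0.01333 J
KE = E_total − PE = 0.08723 J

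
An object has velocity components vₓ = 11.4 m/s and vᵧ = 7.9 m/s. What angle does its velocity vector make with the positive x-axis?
θ = arctan(vᵧ/vₓ) = arctan(7.9/11.4) = 34.72°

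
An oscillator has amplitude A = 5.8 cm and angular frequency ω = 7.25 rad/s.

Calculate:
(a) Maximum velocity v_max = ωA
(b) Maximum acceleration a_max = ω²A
v_max = ωA = 7.25×0.058 = 0.4205 m/s
a_max = ω²A = 7.25²×0.058 = 3.049 m/s²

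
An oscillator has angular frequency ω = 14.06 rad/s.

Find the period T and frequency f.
T = 2π/ω = 2π/14.06 = 0.4469 s; f = ω/2π = 2.238 Hz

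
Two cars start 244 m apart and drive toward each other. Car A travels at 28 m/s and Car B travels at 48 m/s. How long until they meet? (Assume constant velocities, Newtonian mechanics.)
Combined speed: v_combined = 28 + 48 = 76 m/s
Time to meet: t = d/76 = 244/76 = 3.21 s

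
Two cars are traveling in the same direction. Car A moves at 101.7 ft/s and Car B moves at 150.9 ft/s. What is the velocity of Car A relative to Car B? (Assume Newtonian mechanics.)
v_rel = v_A - v_B = 101.7 - 150.9 = -49.2 ft/s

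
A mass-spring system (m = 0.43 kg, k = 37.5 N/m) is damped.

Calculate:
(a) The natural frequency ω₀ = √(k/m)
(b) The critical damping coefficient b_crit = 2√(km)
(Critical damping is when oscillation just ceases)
ω₀ = √(k/m) = √(37.5/0.43) = 9.339 rad/s
b_crit = 2√(km) = 2√(37.5×0.43) = 8.031 kg/s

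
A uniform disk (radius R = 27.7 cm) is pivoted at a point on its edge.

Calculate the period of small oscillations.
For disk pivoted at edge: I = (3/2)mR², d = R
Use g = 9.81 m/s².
I/m = (3/2)R² = 0.1151 m²; d = R = 0.277 m
T = 2π√((3/2)R²/(gR)) = 2π√(3R/(2g)) = 1.293 s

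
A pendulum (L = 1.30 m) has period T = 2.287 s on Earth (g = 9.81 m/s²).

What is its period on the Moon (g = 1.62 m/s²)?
T = 2π√(L/g), so T_moon/T_earth = √(g_earth/g_moon)
T_moon = 2π√(1.3/1.62) = 5.629 s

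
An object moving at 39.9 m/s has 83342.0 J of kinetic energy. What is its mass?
KE = ½mv² → m = 2KE/v² = 2×83342.0/39.9² = 104.7 kg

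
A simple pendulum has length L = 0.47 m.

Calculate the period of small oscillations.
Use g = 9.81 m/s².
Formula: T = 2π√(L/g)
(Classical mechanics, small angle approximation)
T = 2π√(L/g) = 2π√(0.47/9.81) = 1.375 s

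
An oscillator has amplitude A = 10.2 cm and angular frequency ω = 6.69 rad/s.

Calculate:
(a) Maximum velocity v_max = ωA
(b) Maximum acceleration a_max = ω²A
v_max = ωA = 6.69×0.102 = 0.6824 m/s
a_max = ω²A = 6.69²×0.102 = 4.565 m/s²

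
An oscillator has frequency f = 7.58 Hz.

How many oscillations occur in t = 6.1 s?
n = f×t = 7.58×6.1 = 46.24 oscillations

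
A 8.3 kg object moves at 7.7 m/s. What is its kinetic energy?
KE = ½mv² = ½×8.3×7.7² = 246.0535 J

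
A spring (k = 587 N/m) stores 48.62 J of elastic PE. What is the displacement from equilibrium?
PE = ½kx² → x = √(2PE/k) = √(2×48.62/587) = 0.407 m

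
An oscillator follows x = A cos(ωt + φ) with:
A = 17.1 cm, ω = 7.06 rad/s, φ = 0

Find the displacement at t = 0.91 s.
x = A cos(ωt + φ) = 17.1×cos(7.06×0.91 + 0) = 16.93 cm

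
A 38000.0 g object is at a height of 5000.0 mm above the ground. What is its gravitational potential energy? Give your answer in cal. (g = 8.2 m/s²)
PE = mgh = 38 kg × 8.2 m/s² × 5 m = 1558 J = 372.4 cal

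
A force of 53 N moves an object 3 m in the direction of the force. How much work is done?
W = Fd = 53×3 = 159.0 J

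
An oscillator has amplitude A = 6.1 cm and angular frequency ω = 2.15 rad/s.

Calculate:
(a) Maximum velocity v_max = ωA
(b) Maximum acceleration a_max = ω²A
v_max = ωA = 2.15×0.061 = 0.1311 m/s
a_max = ω²A = 2.15²×0.061 = 0.282 m/s²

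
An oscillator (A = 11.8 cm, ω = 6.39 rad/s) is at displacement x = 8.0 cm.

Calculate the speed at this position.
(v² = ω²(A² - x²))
v = ω√(A² − x²) = 6.39×√(0.118² − 0.08²) = 0.5543 m/s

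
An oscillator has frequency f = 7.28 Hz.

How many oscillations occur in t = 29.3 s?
n = f×t = 7.28×29.3 = 213.3 oscillations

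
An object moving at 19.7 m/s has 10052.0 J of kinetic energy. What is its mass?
KE = ½mv² → m = 2KE/v² = 2×10052.0/19.7² = 51.8 kg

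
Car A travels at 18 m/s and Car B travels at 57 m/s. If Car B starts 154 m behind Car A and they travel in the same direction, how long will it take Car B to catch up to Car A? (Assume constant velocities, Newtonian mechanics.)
Relative speed: v_rel = 57 - 18 = 39 m/s
Time to catch: t = d₀/v_rel = 154/39 = 3.95 s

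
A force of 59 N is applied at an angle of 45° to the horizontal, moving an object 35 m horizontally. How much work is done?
W = Fd cosθ = 59×35×cos(45°) = 1460.2 J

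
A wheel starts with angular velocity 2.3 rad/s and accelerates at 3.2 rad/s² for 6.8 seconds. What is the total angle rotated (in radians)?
θ = ω₀t + ½αt² = 2.3×6.8 + ½×3.2×6.8² = 89.62 rad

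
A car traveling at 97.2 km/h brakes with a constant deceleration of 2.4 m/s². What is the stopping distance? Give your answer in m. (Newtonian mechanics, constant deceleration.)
d = v₀² / (2a) (with unit conversion) = 151.9 m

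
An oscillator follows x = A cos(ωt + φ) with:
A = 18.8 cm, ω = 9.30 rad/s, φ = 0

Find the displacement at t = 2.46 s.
x = A cos(ωt + φ) = 18.8×cos(9.3×2.46 + 0) = -11.88 cm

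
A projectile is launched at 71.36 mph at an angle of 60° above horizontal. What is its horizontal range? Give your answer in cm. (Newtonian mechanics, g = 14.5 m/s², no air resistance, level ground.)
R = v₀² sin(2θ) / g (with unit conversion) = 6078.0 cm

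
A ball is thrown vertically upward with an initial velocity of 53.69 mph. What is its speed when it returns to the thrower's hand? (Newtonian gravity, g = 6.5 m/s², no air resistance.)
By conservation of energy, the ball returns at the same speed = 53.69 mph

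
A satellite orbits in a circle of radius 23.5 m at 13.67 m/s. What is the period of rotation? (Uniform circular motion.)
T = 2πr/v = 2π×23.5/13.67 = 10.8 s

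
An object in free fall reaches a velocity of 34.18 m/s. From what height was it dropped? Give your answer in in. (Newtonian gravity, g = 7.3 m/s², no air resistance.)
h = v²/(2g) (with unit conversion) = 3150.0 in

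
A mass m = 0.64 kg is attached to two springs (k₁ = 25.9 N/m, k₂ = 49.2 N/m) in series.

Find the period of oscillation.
k_eq = k₁k₂/(k₁+k₂) = 16.97 N/m
T = 2π√(m/k_eq) = 2π√(0.64/16.97) = 1.22 s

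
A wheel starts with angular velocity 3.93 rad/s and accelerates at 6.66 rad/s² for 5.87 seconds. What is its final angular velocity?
ω = ω₀ + αt = 3.93 + 6.66 × 5.87 = 43.02 rad/s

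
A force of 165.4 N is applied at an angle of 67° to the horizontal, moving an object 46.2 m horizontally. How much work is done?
W = Fd cosθ = 165.4×46.2×cos(67°) = 2985.8 J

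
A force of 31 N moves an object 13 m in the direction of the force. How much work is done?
W = Fd = 31×13 = 403.0 J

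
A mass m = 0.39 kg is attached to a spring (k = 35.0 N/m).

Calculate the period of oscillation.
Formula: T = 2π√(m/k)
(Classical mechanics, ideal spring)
T = 2π√(m/k) = 2π√(0.39/35.0) = 0.6633 s; f = 1/T = 1.508 Hz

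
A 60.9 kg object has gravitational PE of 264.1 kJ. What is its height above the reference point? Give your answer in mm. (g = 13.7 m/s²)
PE = mgh → h = PE/(mg) = 2.641e+05 J / (60.9 kg × 13.7 m/s²) = 316.5 m = 316500.0 mm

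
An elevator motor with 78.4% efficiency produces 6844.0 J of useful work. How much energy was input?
W_in = W_out/η = 6844.0/0.784 = 8729.6 J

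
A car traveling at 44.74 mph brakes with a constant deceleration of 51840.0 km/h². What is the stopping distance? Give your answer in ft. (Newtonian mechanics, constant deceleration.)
d = v₀² / (2a) (with unit conversion) = 164.1 ft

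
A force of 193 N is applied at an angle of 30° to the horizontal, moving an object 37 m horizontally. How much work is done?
W = Fd cosθ = 193×37×cos(30°) = 6184.3 J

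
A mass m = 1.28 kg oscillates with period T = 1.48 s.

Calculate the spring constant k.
T = 2π√(m/k) → k = m(2π/T)² = 1.28×(2π/1.48)² = 23.07 N/m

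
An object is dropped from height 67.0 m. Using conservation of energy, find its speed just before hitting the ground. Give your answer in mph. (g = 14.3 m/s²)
mgh = ½mv² → v = √(2gh) = √(2×14.3×67) = 43.77 m/s = 97.92 mph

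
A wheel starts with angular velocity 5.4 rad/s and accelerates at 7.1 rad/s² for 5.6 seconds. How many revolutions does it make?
θ = ω₀t + ½αt² = 5.4×5.6 + ½×7.1×5.6² = 141.57 rad
Revolutions = θ/(2π) = 141.57/(2π) = 22.53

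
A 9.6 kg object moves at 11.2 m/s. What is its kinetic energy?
KE = ½mv² = ½×9.6×11.2² = 602.112 J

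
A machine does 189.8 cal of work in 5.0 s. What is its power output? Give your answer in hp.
P = W/t = 794.1 J / 5 s = 158.8 W = 0.213 hp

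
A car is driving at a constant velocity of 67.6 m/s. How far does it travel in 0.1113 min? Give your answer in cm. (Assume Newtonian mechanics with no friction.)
d = vt (with unit conversion) = 45140.0 cm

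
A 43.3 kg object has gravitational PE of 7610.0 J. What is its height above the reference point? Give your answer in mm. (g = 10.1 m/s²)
PE = mgh → h = PE/(mg) = 7610 J / (43.3 kg × 10.1 m/s²) = 17.4 m = 17400.0 mm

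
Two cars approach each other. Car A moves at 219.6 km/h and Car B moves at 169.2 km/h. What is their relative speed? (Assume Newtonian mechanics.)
v_rel = v_A + v_B = 219.6 + 169.2 = 388.8 km/h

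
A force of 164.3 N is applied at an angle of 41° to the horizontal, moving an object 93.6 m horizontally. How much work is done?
W = Fd cosθ = 164.3×93.6×cos(41°) = 11606.0 J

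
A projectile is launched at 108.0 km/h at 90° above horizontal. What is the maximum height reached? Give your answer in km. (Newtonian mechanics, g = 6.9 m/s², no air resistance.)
H = v₀²sin²(θ)/(2g) (with unit conversion) = 0.06522 km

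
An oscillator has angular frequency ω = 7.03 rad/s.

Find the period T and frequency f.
T = 2π/ω = 2π/7.03 = 0.8938 s; f = ω/2π = 1.119 Hz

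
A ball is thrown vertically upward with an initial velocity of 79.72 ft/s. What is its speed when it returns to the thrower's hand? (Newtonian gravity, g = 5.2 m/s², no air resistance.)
By conservation of energy, the ball returns at the same speed = 79.72 ft/s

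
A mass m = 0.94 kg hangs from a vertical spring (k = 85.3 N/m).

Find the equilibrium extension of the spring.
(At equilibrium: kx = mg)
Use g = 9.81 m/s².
x_eq = mg/k = 0.94×9.81/85.3 = 0.1081 m = 10.81 cm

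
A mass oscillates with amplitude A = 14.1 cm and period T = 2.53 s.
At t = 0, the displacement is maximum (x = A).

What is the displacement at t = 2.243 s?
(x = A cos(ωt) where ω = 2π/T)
ω = 2π/T = 2π/2.53 = 2.483 rad/s
x = A cos(ωt) = 14.1×cos(2.483×2.243) = 10.67 cm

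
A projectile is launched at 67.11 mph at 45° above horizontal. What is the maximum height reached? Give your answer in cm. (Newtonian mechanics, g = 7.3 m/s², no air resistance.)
H = v₀²sin²(θ)/(2g) (with unit conversion) = 3082.0 cm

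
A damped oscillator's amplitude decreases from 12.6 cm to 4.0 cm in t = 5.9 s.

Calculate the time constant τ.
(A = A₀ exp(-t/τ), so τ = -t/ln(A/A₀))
A/A₀ = 4.0/12.6 = 0.3175; ln(A/A₀) = -1.147
τ = −t/ln(A/A₀) = −5.9/-1.147 = 5.142 s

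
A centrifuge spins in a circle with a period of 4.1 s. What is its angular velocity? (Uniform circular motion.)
ω = 2π/T = 2π/4.1 = 1.5325 rad/s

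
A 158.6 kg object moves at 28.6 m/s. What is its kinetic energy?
KE = ½mv² = ½×158.6×28.6² = 64864.23 J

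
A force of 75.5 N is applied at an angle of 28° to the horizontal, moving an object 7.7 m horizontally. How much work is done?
W = Fd cosθ = 75.5×7.7×cos(28°) = 513.3 J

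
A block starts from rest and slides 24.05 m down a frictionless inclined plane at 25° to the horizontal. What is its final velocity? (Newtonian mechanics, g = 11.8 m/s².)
a = g sin(θ) = 11.8 × sin(25°) = 4.99 m/s²
v = √(2ad) = √(2 × 4.99 × 24.05) = 15.49 m/s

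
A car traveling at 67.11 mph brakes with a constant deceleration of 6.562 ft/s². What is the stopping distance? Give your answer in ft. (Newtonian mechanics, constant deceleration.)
d = v₀² / (2a) (with unit conversion) = 738.2 ft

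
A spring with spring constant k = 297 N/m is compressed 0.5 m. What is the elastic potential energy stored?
PE = ½kx² = ½×297×0.5² = 37.12 J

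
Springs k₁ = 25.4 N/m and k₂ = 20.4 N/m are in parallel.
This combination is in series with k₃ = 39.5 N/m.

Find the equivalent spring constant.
k₁₂ = k₁ + k₂ = 45.8 N/m (parallel)
1/k_eq = 1/k₁₂ + 1/k₃ → k_eq = 21.21 N/m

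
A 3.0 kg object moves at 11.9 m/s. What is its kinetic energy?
KE = ½mv² = ½×3.0×11.9² = 212.415 J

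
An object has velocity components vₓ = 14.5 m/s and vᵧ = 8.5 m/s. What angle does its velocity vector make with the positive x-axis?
θ = arctan(vᵧ/vₓ) = arctan(8.5/14.5) = 30.38°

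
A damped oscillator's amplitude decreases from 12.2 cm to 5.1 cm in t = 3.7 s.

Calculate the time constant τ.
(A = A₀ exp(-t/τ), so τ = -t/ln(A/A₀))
A/A₀ = 5.1/12.2 = 0.418; ln(A/A₀) = -0.8722
τ = −t/ln(A/A₀) = −3.7/-0.8722 = 4.242 s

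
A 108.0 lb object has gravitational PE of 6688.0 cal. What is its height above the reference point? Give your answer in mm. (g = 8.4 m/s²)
PE = mgh → h = PE/(mg) = 2.798e+04 J / (48.99 kg × 8.4 m/s²) = 68 m = 68000.0 mm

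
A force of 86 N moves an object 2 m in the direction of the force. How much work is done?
W = Fd = 86×2 = 172.0 J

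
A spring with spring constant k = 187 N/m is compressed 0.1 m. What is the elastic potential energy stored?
PE = ½kx² = ½×187×0.1² = 0.935 J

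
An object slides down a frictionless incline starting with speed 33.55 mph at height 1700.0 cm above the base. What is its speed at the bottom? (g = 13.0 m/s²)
½mv₀² + mgh = ½mv² → v = √(v₀² + 2gh) = √(15² + 2×13.0×17) = 25.83 m/s = 57.77 mph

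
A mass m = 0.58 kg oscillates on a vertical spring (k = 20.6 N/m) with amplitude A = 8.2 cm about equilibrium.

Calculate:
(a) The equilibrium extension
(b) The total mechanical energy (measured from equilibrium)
x_eq = mg/k = 0.58×9.81/20.6 = 0.2762 m = 27.62 cm
E = ½kA² = ½×20.6×(0.082)² = 0.06926 J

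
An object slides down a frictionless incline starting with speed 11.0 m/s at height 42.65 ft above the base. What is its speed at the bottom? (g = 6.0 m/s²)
½mv₀² + mgh = ½mv² → v = √(v₀² + 2gh) = √(11² + 2×6.0×13) = 16.64 m/s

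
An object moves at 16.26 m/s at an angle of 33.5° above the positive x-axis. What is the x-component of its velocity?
vₓ = v cos(θ) = 16.26 × cos(33.5°) = 13.56 m/s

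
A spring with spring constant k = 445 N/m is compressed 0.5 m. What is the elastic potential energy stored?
PE = ½kx² = ½×445×0.5² = 55.62 J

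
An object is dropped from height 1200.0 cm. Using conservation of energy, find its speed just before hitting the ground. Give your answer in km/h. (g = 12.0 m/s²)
mgh = ½mv² → v = √(2gh) = √(2×12.0×12) = 16.97 m/s = 61.09 km/h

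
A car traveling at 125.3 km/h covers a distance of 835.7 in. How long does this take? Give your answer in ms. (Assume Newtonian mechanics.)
t = d/v (with unit conversion) = 609.9 ms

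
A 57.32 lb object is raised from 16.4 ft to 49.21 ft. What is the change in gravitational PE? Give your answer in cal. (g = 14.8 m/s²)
ΔPE = mg(h₂ − h₁) = 26 kg × 14.8 m/s² × (15 − 4.999) m = 3848 J = 919.7 cal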